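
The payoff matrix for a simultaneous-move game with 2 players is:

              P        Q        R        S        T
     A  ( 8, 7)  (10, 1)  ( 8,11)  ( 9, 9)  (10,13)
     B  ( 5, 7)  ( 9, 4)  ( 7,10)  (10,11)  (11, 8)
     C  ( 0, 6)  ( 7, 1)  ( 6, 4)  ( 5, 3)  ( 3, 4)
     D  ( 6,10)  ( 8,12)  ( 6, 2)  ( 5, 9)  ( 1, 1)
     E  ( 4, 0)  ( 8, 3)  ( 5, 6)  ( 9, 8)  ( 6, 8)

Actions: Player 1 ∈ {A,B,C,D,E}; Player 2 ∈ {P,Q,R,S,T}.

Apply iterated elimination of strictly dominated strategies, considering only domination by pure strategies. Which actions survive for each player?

IESDS → P1:{A,B} P2:{R,S,T}

P1 drop C (A beats it: P:8>0 Q:10>7 R:8>6 S:9>5 T:10>3)
P1 drop D (A beats it: P:8>6 Q:10>8 R:8>6 S:9>5 T:10>1)
P1 drop E (B beats it: P:5>4 Q:9>8 R:7>5 S:10>9 T:11>6)
P2 drop P (R beats it: A:11>7 B:10>7)
P2 drop Q (R beats it: A:11>1 B:10>4)
P1→{A,B} P2→{R,S,T}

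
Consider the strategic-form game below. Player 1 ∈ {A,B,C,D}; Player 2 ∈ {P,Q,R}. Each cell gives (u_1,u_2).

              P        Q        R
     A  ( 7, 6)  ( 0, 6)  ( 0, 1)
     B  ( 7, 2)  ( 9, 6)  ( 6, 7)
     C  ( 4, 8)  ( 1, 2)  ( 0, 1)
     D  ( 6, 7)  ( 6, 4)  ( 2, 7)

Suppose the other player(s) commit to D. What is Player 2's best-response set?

u_2(P vs D) = 7
u_2(Q vs D) = 4
u_2(R vs D) = 7
max payoff 7 at {P,R}

P2 best: {P,R}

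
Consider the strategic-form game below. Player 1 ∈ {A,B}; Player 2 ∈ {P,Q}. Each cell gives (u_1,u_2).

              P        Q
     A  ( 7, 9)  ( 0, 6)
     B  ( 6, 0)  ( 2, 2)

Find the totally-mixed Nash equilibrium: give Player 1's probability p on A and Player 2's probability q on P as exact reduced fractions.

P1 indiff ⇒ q·7+(1-q)·0 = q·6+(1-q)·2 ⇒ q(1) = (1-q)(2) ⇒ q = 2/3
P2 indiff ⇒ p·9+(1-p)·0 = p·6+(1-p)·2 ⇒ p(3) = (1-p)(2) ⇒ p = 2/5

(p,q) = (2/5, 2/3)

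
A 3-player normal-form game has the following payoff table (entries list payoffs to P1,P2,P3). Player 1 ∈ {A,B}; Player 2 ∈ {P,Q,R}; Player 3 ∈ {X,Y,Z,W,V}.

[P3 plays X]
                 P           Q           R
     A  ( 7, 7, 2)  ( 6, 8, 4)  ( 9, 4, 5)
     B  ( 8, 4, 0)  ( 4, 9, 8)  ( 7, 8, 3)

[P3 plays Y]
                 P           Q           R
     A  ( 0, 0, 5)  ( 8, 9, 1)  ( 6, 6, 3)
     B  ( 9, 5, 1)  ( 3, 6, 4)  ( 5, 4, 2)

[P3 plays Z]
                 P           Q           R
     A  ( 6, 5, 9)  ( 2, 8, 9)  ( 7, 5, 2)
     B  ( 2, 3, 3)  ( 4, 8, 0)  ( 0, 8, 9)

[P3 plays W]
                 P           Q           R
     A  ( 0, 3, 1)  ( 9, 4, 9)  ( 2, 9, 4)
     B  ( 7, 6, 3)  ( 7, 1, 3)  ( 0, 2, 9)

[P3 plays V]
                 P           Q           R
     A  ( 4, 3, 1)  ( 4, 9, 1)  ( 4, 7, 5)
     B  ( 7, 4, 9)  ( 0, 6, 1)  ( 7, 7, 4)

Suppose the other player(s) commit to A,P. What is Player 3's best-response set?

argmax u_3 = {Z}

u_3(X vs A,P) = 2
u_3(Y vs A,P) = 5
u_3(Z vs A,P) = 9
u_3(W vs A,P) = 1
u_3(V vs A,P) = 1
max payoff 9 at {Z}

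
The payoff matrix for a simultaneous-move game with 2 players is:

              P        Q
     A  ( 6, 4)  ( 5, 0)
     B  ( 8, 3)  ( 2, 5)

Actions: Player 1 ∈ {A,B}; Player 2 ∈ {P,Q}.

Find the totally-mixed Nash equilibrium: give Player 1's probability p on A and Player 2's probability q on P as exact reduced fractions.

P1 indiff ⇒ q·6+(1-q)·5 = q·8+(1-q)·2 ⇒ q(-2) = (1-q)(-3) ⇒ q = 3/5
P2 indiff ⇒ p·4+(1-p)·3 = p·0+(1-p)·5 ⇒ p(4) = (1-p)(2) ⇒ p = 1/3

p=1/3, q=3/5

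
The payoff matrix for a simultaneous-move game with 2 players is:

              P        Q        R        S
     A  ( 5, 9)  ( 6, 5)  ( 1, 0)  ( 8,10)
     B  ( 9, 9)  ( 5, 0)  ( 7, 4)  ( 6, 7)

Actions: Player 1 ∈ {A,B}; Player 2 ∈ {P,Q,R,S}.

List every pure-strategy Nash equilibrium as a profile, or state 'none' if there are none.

PSNE = {(A,S), (B,P)}

(A,P): not NE [P1→B gives 9>5; P2→S gives 10>9]
(A,Q): not NE [P2→S gives 10>5]
(A,R): not NE [P1→B gives 7>1; P2→S gives 10>0]
(A,S): NE
(B,P): NE
(B,Q): not NE [P1→A gives 6>5; P2→P gives 9>0]
(B,R): not NE [P2→P gives 9>4]
(B,S): not NE [P1→A gives 8>6; P2→P gives 9>7]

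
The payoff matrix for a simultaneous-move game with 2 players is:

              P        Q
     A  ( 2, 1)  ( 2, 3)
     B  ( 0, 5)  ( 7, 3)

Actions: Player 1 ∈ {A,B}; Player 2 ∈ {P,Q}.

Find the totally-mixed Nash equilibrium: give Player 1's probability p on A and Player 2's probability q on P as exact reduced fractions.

P1 indiff ⇒ q·2+(1-q)·2 = q·0+(1-q)·7 ⇒ q(2) = (1-q)(5) ⇒ q = 5/7
P2 indiff ⇒ p·1+(1-p)·5 = p·3+(1-p)·3 ⇒ p(-2) = (1-p)(-2) ⇒ p = 1/2

P1 mixes 1/2 on A; P2 mixes 5/7 on P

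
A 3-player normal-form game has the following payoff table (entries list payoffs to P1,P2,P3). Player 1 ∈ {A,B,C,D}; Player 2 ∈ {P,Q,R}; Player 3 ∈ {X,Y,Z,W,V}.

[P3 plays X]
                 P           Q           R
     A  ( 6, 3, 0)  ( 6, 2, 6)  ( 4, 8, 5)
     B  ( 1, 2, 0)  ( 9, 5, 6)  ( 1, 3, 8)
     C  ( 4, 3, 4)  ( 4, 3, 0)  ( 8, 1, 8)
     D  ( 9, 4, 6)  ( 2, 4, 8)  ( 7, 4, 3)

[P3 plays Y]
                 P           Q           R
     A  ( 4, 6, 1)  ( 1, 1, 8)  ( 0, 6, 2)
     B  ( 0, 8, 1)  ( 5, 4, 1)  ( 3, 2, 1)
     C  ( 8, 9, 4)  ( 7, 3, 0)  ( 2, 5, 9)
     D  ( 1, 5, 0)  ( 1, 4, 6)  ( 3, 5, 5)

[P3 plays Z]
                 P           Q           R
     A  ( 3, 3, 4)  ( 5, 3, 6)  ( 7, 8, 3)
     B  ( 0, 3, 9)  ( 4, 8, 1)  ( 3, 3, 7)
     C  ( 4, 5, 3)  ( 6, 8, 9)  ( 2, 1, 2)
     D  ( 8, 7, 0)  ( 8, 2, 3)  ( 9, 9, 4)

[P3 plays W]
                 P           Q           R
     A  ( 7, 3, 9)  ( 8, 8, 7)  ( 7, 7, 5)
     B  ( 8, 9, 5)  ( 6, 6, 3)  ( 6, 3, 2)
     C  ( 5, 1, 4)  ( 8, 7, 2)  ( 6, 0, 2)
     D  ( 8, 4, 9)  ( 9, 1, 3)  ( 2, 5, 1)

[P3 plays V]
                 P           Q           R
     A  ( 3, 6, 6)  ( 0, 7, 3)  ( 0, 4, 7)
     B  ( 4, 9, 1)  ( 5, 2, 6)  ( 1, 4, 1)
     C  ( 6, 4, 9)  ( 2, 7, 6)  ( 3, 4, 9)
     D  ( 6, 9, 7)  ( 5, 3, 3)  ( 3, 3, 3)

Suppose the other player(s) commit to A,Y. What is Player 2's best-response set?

u_2(P vs A,Y) = 6
u_2(Q vs A,Y) = 1
u_2(R vs A,Y) = 6
max payoff 6 at {P,R}

argmax u_2 = {P,R}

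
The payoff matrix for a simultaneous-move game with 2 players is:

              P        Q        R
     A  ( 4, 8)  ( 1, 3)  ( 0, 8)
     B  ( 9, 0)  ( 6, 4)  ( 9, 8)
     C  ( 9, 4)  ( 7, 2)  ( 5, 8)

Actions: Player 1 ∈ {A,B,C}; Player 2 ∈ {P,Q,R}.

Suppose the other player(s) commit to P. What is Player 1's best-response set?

u_1(A vs P) = 4
u_1(B vs P) = 9
u_1(C vs P) = 9
max payoff 9 at {B,C}

BR_1 = {B,C}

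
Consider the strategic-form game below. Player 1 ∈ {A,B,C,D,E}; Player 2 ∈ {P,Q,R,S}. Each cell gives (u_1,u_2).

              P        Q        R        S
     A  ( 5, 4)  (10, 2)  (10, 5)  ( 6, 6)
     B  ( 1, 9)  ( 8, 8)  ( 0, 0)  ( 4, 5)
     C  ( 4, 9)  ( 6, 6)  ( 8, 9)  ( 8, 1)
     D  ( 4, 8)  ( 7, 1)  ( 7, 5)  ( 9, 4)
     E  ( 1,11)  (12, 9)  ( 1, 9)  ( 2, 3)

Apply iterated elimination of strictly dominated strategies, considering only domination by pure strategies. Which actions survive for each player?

P1 drop B (A beats it: P:5>1 Q:10>8 R:10>0 S:6>4)
P2 drop Q (P beats it: A:4>2 C:9>6 D:8>1 E:11>9)
P1 drop E (A beats it: P:5>1 R:10>1 S:6>2)
P1→{A,C,D} P2→{P,R,S}

Remaining: P1:{A,C,D} P2:{P,R,S}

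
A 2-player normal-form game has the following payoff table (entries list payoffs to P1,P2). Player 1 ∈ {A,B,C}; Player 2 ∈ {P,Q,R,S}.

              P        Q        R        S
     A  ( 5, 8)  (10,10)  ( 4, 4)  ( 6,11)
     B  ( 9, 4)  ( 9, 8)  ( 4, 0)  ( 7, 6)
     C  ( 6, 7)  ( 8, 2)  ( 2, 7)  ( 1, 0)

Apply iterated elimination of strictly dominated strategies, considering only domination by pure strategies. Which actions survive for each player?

P1 drop C (B beats it: P:9>6 Q:9>8 R:4>2 S:7>1)
P2 drop P (Q beats it: A:10>8 B:8>4)
P2 drop R (Q beats it: A:10>4 B:8>0)
P1→{A,B} P2→{Q,S}

Remaining: P1:{A,B} P2:{Q,S}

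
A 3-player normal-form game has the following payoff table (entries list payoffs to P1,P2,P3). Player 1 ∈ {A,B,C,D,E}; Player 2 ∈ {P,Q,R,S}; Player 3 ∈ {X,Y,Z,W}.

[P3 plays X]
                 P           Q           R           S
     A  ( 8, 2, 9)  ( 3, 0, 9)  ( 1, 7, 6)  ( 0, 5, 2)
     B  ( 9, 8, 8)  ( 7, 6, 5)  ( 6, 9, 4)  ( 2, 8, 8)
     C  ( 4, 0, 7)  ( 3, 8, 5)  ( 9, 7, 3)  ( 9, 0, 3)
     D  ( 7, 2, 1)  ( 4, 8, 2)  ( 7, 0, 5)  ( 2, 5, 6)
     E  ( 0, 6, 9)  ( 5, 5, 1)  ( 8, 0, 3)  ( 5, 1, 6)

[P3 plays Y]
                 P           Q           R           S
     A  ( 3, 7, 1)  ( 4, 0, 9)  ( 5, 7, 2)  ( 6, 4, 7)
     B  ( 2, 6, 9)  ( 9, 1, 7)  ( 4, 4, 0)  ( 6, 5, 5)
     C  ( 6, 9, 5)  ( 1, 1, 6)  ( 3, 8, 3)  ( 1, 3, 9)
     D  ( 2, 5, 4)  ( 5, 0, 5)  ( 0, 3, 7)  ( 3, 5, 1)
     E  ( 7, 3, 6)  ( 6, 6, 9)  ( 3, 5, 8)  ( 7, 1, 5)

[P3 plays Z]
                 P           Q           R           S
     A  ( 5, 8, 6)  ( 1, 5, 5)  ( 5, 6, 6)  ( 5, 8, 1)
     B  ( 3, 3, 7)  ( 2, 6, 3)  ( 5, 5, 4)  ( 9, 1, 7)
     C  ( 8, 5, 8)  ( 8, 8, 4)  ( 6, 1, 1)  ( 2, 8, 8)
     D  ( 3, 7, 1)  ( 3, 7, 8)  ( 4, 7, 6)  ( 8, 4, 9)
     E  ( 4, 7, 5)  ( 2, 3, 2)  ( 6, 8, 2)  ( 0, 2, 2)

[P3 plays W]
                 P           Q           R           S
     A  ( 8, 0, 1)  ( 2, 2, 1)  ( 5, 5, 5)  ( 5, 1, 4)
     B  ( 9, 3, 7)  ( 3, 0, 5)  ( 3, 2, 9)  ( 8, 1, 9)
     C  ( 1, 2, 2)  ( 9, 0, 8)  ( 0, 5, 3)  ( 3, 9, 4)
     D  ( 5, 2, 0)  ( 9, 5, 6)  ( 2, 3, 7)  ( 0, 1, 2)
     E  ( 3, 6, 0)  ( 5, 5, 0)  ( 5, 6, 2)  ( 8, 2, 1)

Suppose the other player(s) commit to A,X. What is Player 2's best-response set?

u_2(P vs A,X) = 2
u_2(Q vs A,X) = 0
u_2(R vs A,X) = 7
u_2(S vs A,X) = 5
max payoff 7 at {R}

argmax u_2 = {R}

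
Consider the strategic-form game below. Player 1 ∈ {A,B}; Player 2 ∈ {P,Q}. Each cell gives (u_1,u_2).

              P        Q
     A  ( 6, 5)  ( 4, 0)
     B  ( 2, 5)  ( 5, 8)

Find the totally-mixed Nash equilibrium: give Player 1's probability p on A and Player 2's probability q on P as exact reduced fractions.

(p,q) = (3/8, 1/5)

P1 indiff ⇒ q·6+(1-q)·4 = q·2+(1-q)·5 ⇒ q(4) = (1-q)(1) ⇒ q = 1/5
P2 indiff ⇒ p·5+(1-p)·5 = p·0+(1-p)·8 ⇒ p(5) = (1-p)(3) ⇒ p = 3/8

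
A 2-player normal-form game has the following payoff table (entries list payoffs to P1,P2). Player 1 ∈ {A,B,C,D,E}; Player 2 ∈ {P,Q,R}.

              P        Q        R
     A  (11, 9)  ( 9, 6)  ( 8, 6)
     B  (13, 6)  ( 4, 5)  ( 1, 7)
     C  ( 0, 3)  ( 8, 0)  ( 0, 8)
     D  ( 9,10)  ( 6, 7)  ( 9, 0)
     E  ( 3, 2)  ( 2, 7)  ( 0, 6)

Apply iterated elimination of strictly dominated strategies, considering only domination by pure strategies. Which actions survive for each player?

P1 drop C (A beats it: P:11>0 Q:9>8 R:8>0)
P1 drop E (A beats it: P:11>3 Q:9>2 R:8>0)
P2 drop Q (P beats it: A:9>6 B:6>5 D:10>7)
P1→{A,B,D} P2→{P,R}

IESDS → P1:{A,B,D} P2:{P,R}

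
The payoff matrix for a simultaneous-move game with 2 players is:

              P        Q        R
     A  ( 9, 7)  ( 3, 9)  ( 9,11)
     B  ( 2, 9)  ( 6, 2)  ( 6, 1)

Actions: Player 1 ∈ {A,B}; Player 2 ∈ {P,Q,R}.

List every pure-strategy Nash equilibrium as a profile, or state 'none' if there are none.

PSNE = {(A,R)}

(A,P): not NE [P2→R gives 11>7]
(A,Q): not NE [P1→B gives 6>3; P2→R gives 11>9]
(A,R): NE
(B,P): not NE [P1→A gives 9>2]
(B,Q): not NE [P2→P gives 9>2]
(B,R): not NE [P1→A gives 9>6; P2→P gives 9>1]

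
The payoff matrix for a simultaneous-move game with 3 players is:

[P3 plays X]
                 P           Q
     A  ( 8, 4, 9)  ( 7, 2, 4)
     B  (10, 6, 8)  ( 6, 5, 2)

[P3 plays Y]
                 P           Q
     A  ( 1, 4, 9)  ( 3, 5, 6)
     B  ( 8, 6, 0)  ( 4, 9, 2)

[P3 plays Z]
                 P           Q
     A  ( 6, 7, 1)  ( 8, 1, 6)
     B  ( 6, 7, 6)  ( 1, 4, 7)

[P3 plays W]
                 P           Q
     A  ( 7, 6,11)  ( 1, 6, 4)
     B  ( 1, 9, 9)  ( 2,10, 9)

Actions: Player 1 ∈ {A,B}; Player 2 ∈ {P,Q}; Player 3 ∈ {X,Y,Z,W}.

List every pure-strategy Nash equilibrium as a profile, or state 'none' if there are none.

Nash profiles: (A,P,W), (B,Q,W)

(A,P,X): not NE [P1→B gives 10>8; P3→W gives 11>9]
(A,P,Y): not NE [P1→B gives 8>1; P2→Q gives 5>4; P3→W gives 11>9]
(A,P,Z): not NE [P3→W gives 11>1]
(A,P,W): NE
(A,Q,X): not NE [P2→P gives 4>2; P3→Z gives 6>4]
(A,Q,Y): not NE [P1→B gives 4>3]
(A,Q,Z): not NE [P2→P gives 7>1]
(A,Q,W): not NE [P1→B gives 2>1; P3→Z gives 6>4]
(B,P,X): not NE [P3→W gives 9>8]
(B,P,Y): not NE [P2→Q gives 9>6; P3→W gives 9>0]
(B,P,Z): not NE [P3→W gives 9>6]
(B,P,W): not NE [P1→A gives 7>1; P2→Q gives 10>9]
(B,Q,X): not NE [P1→A gives 7>6; P2→P gives 6>5; P3→W gives 9>2]
(B,Q,Y): not NE [P3→W gives 9>2]
(B,Q,Z): not NE [P1→A gives 8>1; P2→P gives 7>4; P3→W gives 9>7]
(B,Q,W): NE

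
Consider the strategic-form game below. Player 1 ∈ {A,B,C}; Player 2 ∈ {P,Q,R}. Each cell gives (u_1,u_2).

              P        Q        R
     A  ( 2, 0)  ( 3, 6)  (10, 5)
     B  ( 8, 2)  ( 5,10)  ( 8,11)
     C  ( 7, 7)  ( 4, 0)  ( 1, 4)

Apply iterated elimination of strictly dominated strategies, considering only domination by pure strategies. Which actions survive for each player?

P1 drop C (B beats it: P:8>7 Q:5>4 R:8>1)
P2 drop P (Q beats it: A:6>0 B:10>2)
P1→{A,B} P2→{Q,R}

Remaining: P1:{A,B} P2:{Q,R}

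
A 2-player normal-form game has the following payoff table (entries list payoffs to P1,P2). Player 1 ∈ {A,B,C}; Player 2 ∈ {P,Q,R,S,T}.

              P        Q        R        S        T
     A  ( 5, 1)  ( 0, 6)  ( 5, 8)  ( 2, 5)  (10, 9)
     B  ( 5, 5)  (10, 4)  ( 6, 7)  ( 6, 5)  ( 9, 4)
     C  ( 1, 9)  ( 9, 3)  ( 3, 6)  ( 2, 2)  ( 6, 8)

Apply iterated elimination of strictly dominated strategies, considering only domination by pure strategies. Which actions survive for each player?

P1 drop C (B beats it: P:5>1 Q:10>9 R:6>3 S:6>2 T:9>6)
P2 drop P (R beats it: A:8>1 B:7>5)
P2 drop Q (R beats it: A:8>6 B:7>4)
P2 drop S (R beats it: A:8>5 B:7>5)
P1→{A,B} P2→{R,T}

Remaining: P1:{A,B} P2:{R,T}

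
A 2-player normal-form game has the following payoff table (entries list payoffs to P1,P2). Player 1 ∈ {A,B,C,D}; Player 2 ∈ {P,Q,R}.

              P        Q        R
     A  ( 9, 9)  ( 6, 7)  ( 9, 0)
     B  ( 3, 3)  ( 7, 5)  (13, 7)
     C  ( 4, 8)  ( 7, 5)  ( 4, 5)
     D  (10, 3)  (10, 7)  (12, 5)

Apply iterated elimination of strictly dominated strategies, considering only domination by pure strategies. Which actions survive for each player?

P1 drop A (D beats it: P:10>9 Q:10>6 R:12>9)
P1 drop C (D beats it: P:10>4 Q:10>7 R:12>4)
P2 drop P (Q beats it: B:5>3 D:7>3)
P1→{B,D} P2→{Q,R}

Survivors P1:{B,D} P2:{Q,R}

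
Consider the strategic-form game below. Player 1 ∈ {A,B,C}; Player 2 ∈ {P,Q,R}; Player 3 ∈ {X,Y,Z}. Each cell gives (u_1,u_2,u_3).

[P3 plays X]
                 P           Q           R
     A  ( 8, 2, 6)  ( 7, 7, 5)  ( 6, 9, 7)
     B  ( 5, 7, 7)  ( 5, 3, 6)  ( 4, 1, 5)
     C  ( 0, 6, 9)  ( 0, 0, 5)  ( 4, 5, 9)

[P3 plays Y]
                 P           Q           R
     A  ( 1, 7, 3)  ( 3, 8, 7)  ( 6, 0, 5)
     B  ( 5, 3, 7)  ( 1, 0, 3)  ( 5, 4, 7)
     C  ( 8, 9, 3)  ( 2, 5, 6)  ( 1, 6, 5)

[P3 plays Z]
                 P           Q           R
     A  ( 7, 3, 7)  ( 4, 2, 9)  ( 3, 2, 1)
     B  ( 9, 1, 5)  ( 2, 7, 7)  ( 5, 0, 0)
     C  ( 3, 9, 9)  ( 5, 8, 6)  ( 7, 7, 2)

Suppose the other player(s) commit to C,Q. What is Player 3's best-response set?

u_3(X vs C,Q) = 5
u_3(Y vs C,Q) = 6
u_3(Z vs C,Q) = 6
max payoff 6 at {Y,Z}

argmax u_3 = {Y,Z}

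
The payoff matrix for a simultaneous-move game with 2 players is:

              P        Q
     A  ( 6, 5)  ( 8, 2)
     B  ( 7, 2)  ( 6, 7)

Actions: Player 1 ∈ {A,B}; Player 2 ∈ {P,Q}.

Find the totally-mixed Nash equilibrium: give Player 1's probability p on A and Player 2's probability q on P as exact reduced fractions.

P1 indiff ⇒ q·6+(1-q)·8 = q·7+(1-q)·6 ⇒ q(-1) = (1-q)(-2) ⇒ q = 2/3
P2 indiff ⇒ p·5+(1-p)·2 = p·2+(1-p)·7 ⇒ p(3) = (1-p)(5) ⇒ p = 5/8

(p,q) = (5/8, 2/3)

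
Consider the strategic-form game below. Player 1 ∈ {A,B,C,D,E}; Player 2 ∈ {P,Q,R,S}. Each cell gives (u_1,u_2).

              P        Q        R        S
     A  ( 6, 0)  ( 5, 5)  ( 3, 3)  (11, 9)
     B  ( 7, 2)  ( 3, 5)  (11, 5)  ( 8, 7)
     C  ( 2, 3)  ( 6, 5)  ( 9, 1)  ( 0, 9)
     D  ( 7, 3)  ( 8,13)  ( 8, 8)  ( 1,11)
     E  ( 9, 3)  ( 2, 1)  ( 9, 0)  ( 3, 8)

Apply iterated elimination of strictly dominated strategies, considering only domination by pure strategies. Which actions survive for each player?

Survivors P1:{A,D} P2:{Q,S}

P2 drop P (S beats it: A:9>0 B:7>2 C:9>3 D:11>3 E:8>3)
P1 drop E (B beats it: Q:3>2 R:11>9 S:8>3)
P2 drop R (S beats it: A:9>3 B:7>5 C:9>1 D:11>8)
P1 drop B (A beats it: Q:5>3 S:11>8)
P1 drop C (D beats it: Q:8>6 S:1>0)
P1→{A,D} P2→{Q,S}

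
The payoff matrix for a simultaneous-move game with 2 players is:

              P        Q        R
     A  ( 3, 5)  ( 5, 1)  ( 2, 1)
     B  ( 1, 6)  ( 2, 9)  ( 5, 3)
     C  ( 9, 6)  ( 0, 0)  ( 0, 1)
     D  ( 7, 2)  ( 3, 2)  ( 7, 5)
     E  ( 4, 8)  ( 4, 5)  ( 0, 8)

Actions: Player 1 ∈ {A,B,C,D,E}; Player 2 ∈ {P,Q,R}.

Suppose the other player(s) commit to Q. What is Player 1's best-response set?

u_1(A vs Q) = 5
u_1(B vs Q) = 2
u_1(C vs Q) = 0
u_1(D vs Q) = 3
u_1(E vs Q) = 4
max payoff 5 at {A}

BR_1 = {A}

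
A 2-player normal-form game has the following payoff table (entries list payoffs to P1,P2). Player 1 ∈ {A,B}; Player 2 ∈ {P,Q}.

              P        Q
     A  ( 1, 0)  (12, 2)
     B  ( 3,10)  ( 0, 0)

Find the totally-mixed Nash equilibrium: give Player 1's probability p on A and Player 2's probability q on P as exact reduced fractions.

(p,q) = (5/6, 6/7)

P1 indiff ⇒ q·1+(1-q)·12 = q·3+(1-q)·0 ⇒ q(-2) = (1-q)(-12) ⇒ q = 6/7
P2 indiff ⇒ p·0+(1-p)·10 = p·2+(1-p)·0 ⇒ p(-2) = (1-p)(-10) ⇒ p = 5/6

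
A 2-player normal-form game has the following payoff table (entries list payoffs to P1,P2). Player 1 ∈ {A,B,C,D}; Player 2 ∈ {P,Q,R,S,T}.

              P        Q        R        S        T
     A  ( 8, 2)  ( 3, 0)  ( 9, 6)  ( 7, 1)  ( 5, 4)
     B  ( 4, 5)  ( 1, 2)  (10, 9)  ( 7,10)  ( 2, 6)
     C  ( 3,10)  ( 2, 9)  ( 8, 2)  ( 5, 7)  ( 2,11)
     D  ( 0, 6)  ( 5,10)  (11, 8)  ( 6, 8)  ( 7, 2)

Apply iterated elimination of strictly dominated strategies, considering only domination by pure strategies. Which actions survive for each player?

P1 drop C (A beats it: P:8>3 Q:3>2 R:9>8 S:7>5 T:5>2)
P2 drop P (R beats it: A:6>2 B:9>5 D:8>6)
P2 drop T (R beats it: A:6>4 B:9>6 D:8>2)
P1→{A,B,D} P2→{Q,R,S}

Remaining: P1:{A,B,D} P2:{Q,R,S}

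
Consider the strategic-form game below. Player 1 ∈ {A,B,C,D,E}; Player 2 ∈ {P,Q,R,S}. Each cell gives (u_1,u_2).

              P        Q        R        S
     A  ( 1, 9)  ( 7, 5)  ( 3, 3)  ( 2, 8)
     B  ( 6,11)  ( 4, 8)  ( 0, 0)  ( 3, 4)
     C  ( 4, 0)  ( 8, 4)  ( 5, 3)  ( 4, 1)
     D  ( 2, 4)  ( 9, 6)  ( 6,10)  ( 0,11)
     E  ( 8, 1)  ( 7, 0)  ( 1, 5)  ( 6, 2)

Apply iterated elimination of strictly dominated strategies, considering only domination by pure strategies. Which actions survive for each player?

P1 drop A (C beats it: P:4>1 Q:8>7 R:5>3 S:4>2)
P1 drop B (E beats it: P:8>6 Q:7>4 R:1>0 S:6>3)
P2 drop P (R beats it: C:3>0 D:10>4 E:5>1)
P1→{C,D,E} P2→{Q,R,S}

Remaining: P1:{C,D,E} P2:{Q,R,S}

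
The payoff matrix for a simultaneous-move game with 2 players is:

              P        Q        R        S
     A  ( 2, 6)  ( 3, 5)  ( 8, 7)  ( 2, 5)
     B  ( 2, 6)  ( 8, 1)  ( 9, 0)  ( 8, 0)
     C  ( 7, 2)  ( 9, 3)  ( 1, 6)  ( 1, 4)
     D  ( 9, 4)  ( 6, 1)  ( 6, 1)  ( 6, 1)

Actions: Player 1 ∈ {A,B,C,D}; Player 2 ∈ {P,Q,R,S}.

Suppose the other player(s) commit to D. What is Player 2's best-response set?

argmax u_2 = {P}

u_2(P vs D) = 4
u_2(Q vs D) = 1
u_2(R vs D) = 1
u_2(S vs D) = 1
max payoff 4 at {P}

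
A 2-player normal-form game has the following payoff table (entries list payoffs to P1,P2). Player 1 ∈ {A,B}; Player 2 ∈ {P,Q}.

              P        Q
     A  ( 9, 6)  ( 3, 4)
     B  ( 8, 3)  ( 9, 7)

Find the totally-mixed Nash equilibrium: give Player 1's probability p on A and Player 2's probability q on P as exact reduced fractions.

p=2/3, q=6/7

P1 indiff ⇒ q·9+(1-q)·3 = q·8+(1-q)·9 ⇒ q(1) = (1-q)(6) ⇒ q = 6/7
P2 indiff ⇒ p·6+(1-p)·3 = p·4+(1-p)·7 ⇒ p(2) = (1-p)(4) ⇒ p = 2/3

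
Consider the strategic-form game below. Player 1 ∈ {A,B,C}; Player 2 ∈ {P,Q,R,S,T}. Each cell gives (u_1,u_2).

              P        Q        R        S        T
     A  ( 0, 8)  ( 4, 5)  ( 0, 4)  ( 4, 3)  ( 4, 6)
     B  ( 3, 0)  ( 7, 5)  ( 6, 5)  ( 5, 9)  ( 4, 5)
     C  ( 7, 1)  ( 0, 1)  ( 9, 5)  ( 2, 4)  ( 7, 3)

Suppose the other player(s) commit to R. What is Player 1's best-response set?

BR_1 = {C}

u_1(A vs R) = 0
u_1(B vs R) = 6
u_1(C vs R) = 9
max payoff 9 at {C}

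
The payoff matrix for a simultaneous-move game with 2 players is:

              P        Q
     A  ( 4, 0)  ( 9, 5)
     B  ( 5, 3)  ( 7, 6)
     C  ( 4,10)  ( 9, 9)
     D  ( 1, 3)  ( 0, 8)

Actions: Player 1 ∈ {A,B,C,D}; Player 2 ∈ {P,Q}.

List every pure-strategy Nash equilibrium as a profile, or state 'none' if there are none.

NE set: (A,Q)

(A,P): not NE [P1→B gives 5>4; P2→Q gives 5>0]
(A,Q): NE
(B,P): not NE [P2→Q gives 6>3]
(B,Q): not NE [P1→C gives 9>7]
(C,P): not NE [P1→B gives 5>4]
(C,Q): not NE [P2→P gives 10>9]
(D,P): not NE [P1→B gives 5>1; P2→Q gives 8>3]
(D,Q): not NE [P1→C gives 9>0]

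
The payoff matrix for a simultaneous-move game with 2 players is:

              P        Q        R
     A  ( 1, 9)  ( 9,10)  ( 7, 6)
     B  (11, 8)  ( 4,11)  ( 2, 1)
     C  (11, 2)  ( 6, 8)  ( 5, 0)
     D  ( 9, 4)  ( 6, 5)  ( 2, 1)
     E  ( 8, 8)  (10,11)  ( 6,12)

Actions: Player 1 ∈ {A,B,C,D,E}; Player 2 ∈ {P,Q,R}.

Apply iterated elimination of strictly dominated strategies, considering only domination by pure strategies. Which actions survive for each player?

IESDS → P1:{A,E} P2:{Q,R}

P2 drop P (Q beats it: A:10>9 B:11>8 C:8>2 D:5>4 E:11>8)
P1 drop B (A beats it: Q:9>4 R:7>2)
P1 drop C (A beats it: Q:9>6 R:7>5)
P1 drop D (A beats it: Q:9>6 R:7>2)
P1→{A,E} P2→{Q,R}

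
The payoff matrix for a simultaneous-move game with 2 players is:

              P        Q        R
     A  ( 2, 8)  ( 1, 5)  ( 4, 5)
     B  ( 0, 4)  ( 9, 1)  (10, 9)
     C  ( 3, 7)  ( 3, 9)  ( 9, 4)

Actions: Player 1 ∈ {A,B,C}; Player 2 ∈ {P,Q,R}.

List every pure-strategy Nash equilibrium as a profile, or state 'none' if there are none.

(A,P): not NE [P1→C gives 3>2]
(A,Q): not NE [P1→B gives 9>1; P2→P gives 8>5]
(A,R): not NE [P1→B gives 10>4; P2→P gives 8>5]
(B,P): not NE [P1→C gives 3>0; P2→R gives 9>4]
(B,Q): not NE [P2→R gives 9>1]
(B,R): NE
(C,P): not NE [P2→Q gives 9>7]
(C,Q): not NE [P1→B gives 9>3]
(C,R): not NE [P1→B gives 10>9; P2→Q gives 9>4]

NE set: (B,R)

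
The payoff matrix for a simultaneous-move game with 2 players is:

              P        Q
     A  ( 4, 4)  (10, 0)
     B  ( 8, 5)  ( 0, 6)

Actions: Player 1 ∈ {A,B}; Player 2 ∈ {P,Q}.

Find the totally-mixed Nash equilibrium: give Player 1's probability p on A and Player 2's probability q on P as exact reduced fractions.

P1 indiff ⇒ q·4+(1-q)·10 = q·8+(1-q)·0 ⇒ q(-4) = (1-q)(-10) ⇒ q = 5/7
P2 indiff ⇒ p·4+(1-p)·5 = p·0+(1-p)·6 ⇒ p(4) = (1-p)(1) ⇒ p = 1/5

p=1/5, q=5/7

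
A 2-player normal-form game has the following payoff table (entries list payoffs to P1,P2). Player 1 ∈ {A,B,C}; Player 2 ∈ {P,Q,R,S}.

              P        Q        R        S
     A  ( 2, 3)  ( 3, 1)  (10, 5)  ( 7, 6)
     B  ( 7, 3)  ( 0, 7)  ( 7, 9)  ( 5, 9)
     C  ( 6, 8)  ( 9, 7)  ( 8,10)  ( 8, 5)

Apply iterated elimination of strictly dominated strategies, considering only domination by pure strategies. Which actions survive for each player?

P2 drop P (R beats it: A:5>3 B:9>3 C:10>8)
P1 drop B (A beats it: Q:3>0 R:10>7 S:7>5)
P2 drop Q (R beats it: A:5>1 C:10>7)
P1→{A,C} P2→{R,S}

Survivors P1:{A,C} P2:{R,S}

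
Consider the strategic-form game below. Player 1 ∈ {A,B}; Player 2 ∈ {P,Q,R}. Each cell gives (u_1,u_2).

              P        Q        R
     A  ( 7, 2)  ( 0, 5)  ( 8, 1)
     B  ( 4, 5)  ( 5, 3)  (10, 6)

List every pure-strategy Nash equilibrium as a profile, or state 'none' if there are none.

(A,P): not NE [P2→Q gives 5>2]
(A,Q): not NE [P1→B gives 5>0]
(A,R): not NE [P1→B gives 10>8; P2→Q gives 5>1]
(B,P): not NE [P1→A gives 7>4; P2→R gives 6>5]
(B,Q): not NE [P2→R gives 6>3]
(B,R): NE

NE set: (B,R)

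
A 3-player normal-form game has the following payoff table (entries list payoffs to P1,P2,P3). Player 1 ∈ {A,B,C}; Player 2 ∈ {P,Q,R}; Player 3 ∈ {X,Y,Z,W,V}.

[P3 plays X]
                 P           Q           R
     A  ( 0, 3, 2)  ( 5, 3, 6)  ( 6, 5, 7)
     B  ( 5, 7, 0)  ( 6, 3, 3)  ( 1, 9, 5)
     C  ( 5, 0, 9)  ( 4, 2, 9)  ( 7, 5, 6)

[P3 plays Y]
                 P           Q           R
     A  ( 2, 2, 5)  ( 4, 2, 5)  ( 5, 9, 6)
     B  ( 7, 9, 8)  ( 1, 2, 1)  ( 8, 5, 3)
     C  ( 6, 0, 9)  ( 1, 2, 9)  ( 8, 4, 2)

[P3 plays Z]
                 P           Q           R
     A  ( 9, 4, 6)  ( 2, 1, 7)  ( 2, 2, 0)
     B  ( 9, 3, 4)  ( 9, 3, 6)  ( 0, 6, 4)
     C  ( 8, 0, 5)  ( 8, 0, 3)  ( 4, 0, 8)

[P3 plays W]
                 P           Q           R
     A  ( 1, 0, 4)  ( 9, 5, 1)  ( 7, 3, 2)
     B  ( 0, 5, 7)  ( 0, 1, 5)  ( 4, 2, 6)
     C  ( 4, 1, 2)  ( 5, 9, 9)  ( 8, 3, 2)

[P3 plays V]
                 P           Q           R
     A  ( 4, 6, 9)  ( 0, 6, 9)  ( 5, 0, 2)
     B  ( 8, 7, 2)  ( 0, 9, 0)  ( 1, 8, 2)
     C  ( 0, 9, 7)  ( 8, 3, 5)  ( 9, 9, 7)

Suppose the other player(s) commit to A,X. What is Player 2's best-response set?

u_2(P vs A,X) = 3
u_2(Q vs A,X) = 3
u_2(R vs A,X) = 5
max payoff 5 at {R}

BR_2 = {R}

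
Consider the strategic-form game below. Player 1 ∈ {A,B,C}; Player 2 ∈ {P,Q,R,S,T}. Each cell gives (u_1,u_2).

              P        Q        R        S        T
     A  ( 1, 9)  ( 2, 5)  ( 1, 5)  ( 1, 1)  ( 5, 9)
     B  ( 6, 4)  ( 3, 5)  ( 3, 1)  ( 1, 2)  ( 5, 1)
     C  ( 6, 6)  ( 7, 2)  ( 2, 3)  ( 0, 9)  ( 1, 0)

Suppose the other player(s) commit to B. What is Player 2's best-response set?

u_2(P vs B) = 4
u_2(Q vs B) = 5
u_2(R vs B) = 1
u_2(S vs B) = 2
u_2(T vs B) = 1
max payoff 5 at {Q}

BR_2 = {Q}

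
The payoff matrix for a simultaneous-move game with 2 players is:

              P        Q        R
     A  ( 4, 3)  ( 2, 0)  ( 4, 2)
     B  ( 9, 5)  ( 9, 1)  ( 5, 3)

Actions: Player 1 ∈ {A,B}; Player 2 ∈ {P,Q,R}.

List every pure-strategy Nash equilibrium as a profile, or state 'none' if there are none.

(A,P): not NE [P1→B gives 9>4]
(A,Q): not NE [P1→B gives 9>2; P2→P gives 3>0]
(A,R): not NE [P1→B gives 5>4; P2→P gives 3>2]
(B,P): NE
(B,Q): not NE [P2→P gives 5>1]
(B,R): not NE [P2→P gives 5>3]

NE set: (B,P)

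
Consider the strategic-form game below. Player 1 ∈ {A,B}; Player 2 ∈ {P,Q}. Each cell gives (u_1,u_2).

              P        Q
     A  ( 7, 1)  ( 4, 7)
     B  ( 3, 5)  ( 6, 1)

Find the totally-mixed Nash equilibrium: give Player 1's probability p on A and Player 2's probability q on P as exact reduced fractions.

p=2/5, q=1/3

P1 indiff ⇒ q·7+(1-q)·4 = q·3+(1-q)·6 ⇒ q(4) = (1-q)(2) ⇒ q = 1/3
P2 indiff ⇒ p·1+(1-p)·5 = p·7+(1-p)·1 ⇒ p(-6) = (1-p)(-4) ⇒ p = 2/5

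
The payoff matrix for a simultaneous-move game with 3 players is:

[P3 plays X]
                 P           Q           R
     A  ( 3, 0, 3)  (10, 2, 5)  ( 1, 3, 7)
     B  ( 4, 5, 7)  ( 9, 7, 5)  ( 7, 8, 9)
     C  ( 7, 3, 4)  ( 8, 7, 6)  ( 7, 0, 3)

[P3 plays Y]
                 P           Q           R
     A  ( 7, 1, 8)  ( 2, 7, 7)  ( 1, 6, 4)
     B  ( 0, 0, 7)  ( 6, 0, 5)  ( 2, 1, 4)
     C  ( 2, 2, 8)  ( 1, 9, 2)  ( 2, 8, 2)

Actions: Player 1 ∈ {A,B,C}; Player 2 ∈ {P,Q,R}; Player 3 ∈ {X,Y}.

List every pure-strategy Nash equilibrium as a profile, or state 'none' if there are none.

(A,P,X): not NE [P1→C gives 7>3; P2→R gives 3>0; P3→Y gives 8>3]
(A,P,Y): not NE [P2→Q gives 7>1]
(A,Q,X): not NE [P2→R gives 3>2; P3→Y gives 7>5]
(A,Q,Y): not NE [P1→B gives 6>2]
(A,R,X): not NE [P1→C gives 7>1]
(A,R,Y): not NE [P1→C gives 2>1; P2→Q gives 7>6; P3→X gives 7>4]
(B,P,X): not NE [P1→C gives 7>4; P2→R gives 8>5]
(B,P,Y): not NE [P1→A gives 7>0; P2→R gives 1>0]
(B,Q,X): not NE [P1→A gives 10>9; P2→R gives 8>7]
(B,Q,Y): not NE [P2→R gives 1>0]
(B,R,X): NE
(B,R,Y): not NE [P3→X gives 9>4]
(C,P,X): not NE [P2→Q gives 7>3; P3→Y gives 8>4]
(C,P,Y): not NE [P1→A gives 7>2; P2→Q gives 9>2]
(C,Q,X): not NE [P1→A gives 10>8]
(C,Q,Y): not NE [P1→B gives 6>1; P3→X gives 6>2]
(C,R,X): not NE [P2→Q gives 7>0]
(C,R,Y): not NE [P2→Q gives 9>8; P3→X gives 3>2]

NE set: (B,R,X)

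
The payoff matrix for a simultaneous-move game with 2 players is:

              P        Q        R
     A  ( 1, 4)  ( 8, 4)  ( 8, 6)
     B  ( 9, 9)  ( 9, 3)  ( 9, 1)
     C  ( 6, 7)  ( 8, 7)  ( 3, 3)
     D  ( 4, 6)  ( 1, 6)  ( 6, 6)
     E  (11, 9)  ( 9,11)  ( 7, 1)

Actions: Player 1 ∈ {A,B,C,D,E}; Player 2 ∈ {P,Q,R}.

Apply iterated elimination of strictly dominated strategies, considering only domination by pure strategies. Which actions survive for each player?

IESDS → P1:{B,E} P2:{P,Q}

P1 drop A (B beats it: P:9>1 Q:9>8 R:9>8)
P1 drop C (B beats it: P:9>6 Q:9>8 R:9>3)
P1 drop D (B beats it: P:9>4 Q:9>1 R:9>6)
P2 drop R (P beats it: B:9>1 E:9>1)
P1→{B,E} P2→{P,Q}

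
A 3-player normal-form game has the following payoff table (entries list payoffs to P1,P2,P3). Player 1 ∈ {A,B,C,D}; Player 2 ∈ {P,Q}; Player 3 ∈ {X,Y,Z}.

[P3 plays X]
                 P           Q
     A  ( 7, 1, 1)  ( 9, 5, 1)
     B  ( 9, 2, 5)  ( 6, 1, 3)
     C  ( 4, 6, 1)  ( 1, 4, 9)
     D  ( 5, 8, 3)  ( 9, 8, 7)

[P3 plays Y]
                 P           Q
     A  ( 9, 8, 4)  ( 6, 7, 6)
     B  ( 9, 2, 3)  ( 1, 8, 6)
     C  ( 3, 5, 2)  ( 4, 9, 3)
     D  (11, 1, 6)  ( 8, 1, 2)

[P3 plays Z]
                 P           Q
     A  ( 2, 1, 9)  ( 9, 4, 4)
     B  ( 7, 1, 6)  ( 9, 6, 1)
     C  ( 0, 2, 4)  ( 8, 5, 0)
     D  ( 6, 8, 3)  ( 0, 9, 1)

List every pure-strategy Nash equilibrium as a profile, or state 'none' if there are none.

Nash profiles: (D,P,Y), (D,Q,X)

(A,P,X): not NE [P1→B gives 9>7; P2→Q gives 5>1; P3→Z gives 9>1]
(A,P,Y): not NE [P1→D gives 11>9; P3→Z gives 9>4]
(A,P,Z): not NE [P1→B gives 7>2; P2→Q gives 4>1]
(A,Q,X): not NE [P3→Y gives 6>1]
(A,Q,Y): not NE [P1→D gives 8>6; P2→P gives 8>7]
(A,Q,Z): not NE [P3→Y gives 6>4]
(B,P,X): not NE [P3→Z gives 6>5]
(B,P,Y): not NE [P1→D gives 11>9; P2→Q gives 8>2; P3→Z gives 6>3]
(B,P,Z): not NE [P2→Q gives 6>1]
(B,Q,X): not NE [P1→D gives 9>6; P2→P gives 2>1; P3→Y gives 6>3]
(B,Q,Y): not NE [P1→D gives 8>1]
(B,Q,Z): not NE [P3→Y gives 6>1]
(C,P,X): not NE [P1→B gives 9>4; P3→Z gives 4>1]
(C,P,Y): not NE [P1→D gives 11>3; P2→Q gives 9>5; P3→Z gives 4>2]
(C,P,Z): not NE [P1→B gives 7>0; P2→Q gives 5>2]
(C,Q,X): not NE [P1→D gives 9>1; P2→P gives 6>4]
(C,Q,Y): not NE [P1→D gives 8>4; P3→X gives 9>3]
(C,Q,Z): not NE [P1→B gives 9>8; P3→X gives 9>0]
(D,P,X): not NE [P1→B gives 9>5; P3→Y gives 6>3]
(D,P,Y): NE
(D,P,Z): not NE [P1→B gives 7>6; P2→Q gives 9>8; P3→Y gives 6>3]
(D,Q,X): NE
(D,Q,Y): not NE [P3→X gives 7>2]
(D,Q,Z): not NE [P1→B gives 9>0; P3→X gives 7>1]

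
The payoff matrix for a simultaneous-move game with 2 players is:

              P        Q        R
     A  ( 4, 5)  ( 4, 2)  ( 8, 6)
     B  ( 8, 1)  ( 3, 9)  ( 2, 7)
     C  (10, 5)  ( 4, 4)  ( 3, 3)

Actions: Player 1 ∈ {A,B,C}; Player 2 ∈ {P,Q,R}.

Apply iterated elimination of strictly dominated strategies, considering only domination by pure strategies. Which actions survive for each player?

P1 drop B (C beats it: P:10>8 Q:4>3 R:3>2)
P2 drop Q (P beats it: A:5>2 C:5>4)
P1→{A,C} P2→{P,R}

Survivors P1:{A,C} P2:{P,R}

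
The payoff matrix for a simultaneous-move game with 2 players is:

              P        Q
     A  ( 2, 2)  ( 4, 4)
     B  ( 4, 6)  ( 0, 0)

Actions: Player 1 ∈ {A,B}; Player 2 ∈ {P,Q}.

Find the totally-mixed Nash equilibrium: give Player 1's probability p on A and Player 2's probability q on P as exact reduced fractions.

p=3/4, q=2/3

P1 indiff ⇒ q·2+(1-q)·4 = q·4+(1-q)·0 ⇒ q(-2) = (1-q)(-4) ⇒ q = 2/3
P2 indiff ⇒ p·2+(1-p)·6 = p·4+(1-p)·0 ⇒ p(-2) = (1-p)(-6) ⇒ p = 3/4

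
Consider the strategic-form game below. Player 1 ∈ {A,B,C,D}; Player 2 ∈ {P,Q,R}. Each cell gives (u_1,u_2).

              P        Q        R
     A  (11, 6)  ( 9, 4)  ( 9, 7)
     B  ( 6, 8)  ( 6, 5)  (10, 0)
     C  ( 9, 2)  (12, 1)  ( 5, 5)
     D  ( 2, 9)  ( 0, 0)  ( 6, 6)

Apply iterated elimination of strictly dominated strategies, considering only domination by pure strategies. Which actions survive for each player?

P1 drop D (A beats it: P:11>2 Q:9>0 R:9>6)
P2 drop Q (P beats it: A:6>4 B:8>5 C:2>1)
P1 drop C (A beats it: P:11>9 R:9>5)
P1→{A,B} P2→{P,R}

Survivors P1:{A,B} P2:{P,R}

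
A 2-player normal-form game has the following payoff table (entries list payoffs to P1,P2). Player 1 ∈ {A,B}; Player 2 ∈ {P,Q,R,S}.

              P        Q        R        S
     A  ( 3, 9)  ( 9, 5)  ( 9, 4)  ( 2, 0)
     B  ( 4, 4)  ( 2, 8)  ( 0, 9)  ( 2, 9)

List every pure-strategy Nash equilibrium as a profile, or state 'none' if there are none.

(A,P): not NE [P1→B gives 4>3]
(A,Q): not NE [P2→P gives 9>5]
(A,R): not NE [P2→P gives 9>4]
(A,S): not NE [P2→P gives 9>0]
(B,P): not NE [P2→S gives 9>4]
(B,Q): not NE [P1→A gives 9>2; P2→S gives 9>8]
(B,R): not NE [P1→A gives 9>0]
(B,S): NE

Nash profiles: (B,S)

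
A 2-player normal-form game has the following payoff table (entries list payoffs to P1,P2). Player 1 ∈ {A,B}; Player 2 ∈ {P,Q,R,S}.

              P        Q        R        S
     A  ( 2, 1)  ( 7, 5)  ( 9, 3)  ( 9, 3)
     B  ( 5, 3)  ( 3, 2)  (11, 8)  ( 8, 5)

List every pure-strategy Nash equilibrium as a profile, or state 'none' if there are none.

NE set: (A,Q), (B,R)

(A,P): not NE [P1→B gives 5>2; P2→Q gives 5>1]
(A,Q): NE
(A,R): not NE [P1→B gives 11>9; P2→Q gives 5>3]
(A,S): not NE [P2→Q gives 5>3]
(B,P): not NE [P2→R gives 8>3]
(B,Q): not NE [P1→A gives 7>3; P2→R gives 8>2]
(B,R): NE
(B,S): not NE [P1→A gives 9>8; P2→R gives 8>5]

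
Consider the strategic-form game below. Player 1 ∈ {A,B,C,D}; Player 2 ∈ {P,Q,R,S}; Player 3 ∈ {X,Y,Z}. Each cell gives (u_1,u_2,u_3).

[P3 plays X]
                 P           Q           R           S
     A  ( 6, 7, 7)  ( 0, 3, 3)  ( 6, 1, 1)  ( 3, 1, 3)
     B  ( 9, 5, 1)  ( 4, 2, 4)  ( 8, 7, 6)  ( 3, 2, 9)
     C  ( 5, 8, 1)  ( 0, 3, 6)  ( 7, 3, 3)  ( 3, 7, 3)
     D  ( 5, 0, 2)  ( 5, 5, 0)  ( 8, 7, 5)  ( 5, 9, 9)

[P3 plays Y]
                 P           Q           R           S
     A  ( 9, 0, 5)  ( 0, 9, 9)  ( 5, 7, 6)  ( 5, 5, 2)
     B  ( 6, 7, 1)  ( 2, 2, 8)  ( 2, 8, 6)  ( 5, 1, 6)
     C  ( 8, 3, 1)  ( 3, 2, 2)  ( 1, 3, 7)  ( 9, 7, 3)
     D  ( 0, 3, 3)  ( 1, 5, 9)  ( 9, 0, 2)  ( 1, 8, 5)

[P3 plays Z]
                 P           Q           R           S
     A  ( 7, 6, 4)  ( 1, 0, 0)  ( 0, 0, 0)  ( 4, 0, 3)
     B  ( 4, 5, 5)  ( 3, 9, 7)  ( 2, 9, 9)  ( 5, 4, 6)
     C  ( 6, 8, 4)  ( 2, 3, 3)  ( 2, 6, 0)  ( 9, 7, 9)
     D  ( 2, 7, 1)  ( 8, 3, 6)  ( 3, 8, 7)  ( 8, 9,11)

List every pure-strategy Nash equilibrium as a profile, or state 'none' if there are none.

(A,P,X): not NE [P1→B gives 9>6]
(A,P,Y): not NE [P2→Q gives 9>0; P3→X gives 7>5]
(A,P,Z): not NE [P3→X gives 7>4]
(A,Q,X): not NE [P1→D gives 5>0; P2→P gives 7>3; P3→Y gives 9>3]
(A,Q,Y): not NE [P1→C gives 3>0]
(A,Q,Z): not NE [P1→D gives 8>1; P2→P gives 6>0; P3→Y gives 9>0]
(A,R,X): not NE [P1→D gives 8>6; P2→P gives 7>1; P3→Y gives 6>1]
(A,R,Y): not NE [P1→D gives 9>5; P2→Q gives 9>7]
(A,R,Z): not NE [P1→D gives 3>0; P2→P gives 6>0; P3→Y gives 6>0]
(A,S,X): not NE [P1→D gives 5>3; P2→P gives 7>1]
(A,S,Y): not NE [P1→C gives 9>5; P2→Q gives 9>5; P3→Z gives 3>2]
(A,S,Z): not NE [P1→C gives 9>4; P2→P gives 6>0]
(B,P,X): not NE [P2→R gives 7>5; P3→Z gives 5>1]
(B,P,Y): not NE [P1→A gives 9>6; P2→R gives 8>7; P3→Z gives 5>1]
(B,P,Z): not NE [P1→A gives 7>4; P2→R gives 9>5]
(B,Q,X): not NE [P1→D gives 5>4; P2→R gives 7>2; P3→Y gives 8>4]
(B,Q,Y): not NE [P1→C gives 3>2; P2→R gives 8>2]
(B,Q,Z): not NE [P1→D gives 8>3; P3→Y gives 8>7]
(B,R,X): not NE [P3→Z gives 9>6]
(B,R,Y): not NE [P1→D gives 9>2; P3→Z gives 9>6]
(B,R,Z): not NE [P1→D gives 3>2]
(B,S,X): not NE [P1→D gives 5>3; P2→R gives 7>2]
(B,S,Y): not NE [P1→C gives 9>5; P2→R gives 8>1; P3→X gives 9>6]
(B,S,Z): not NE [P1→C gives 9>5; P2→R gives 9>4; P3→X gives 9>6]
(C,P,X): not NE [P1→B gives 9>5; P3→Z gives 4>1]
(C,P,Y): not NE [P1→A gives 9>8; P2→S gives 7>3; P3→Z gives 4>1]
(C,P,Z): not NE [P1→A gives 7>6]
(C,Q,X): not NE [P1→D gives 5>0; P2→P gives 8>3]
(C,Q,Y): not NE [P2→S gives 7>2; P3→X gives 6>2]
(C,Q,Z): not NE [P1→D gives 8>2; P2→P gives 8>3; P3→X gives 6>3]
(C,R,X): not NE [P1→D gives 8>7; P2→P gives 8>3; P3→Y gives 7>3]
(C,R,Y): not NE [P1→D gives 9>1; P2→S gives 7>3]
(C,R,Z): not NE [P1→D gives 3>2; P2→P gives 8>6; P3→Y gives 7>0]
(C,S,X): not NE [P1→D gives 5>3; P2→P gives 8>7; P3→Z gives 9>3]
(C,S,Y): not NE [P3→Z gives 9>3]
(C,S,Z): not NE [P2→P gives 8>7]
(D,P,X): not NE [P1→B gives 9>5; P2→S gives 9>0; P3→Y gives 3>2]
(D,P,Y): not NE [P1→A gives 9>0; P2→S gives 8>3]
(D,P,Z): not NE [P1→A gives 7>2; P2→S gives 9>7; P3→Y gives 3>1]
(D,Q,X): not NE [P2→S gives 9>5; P3→Y gives 9>0]
(D,Q,Y): not NE [P1→C gives 3>1; P2→S gives 8>5]
(D,Q,Z): not NE [P2→S gives 9>3; P3→Y gives 9>6]
(D,R,X): not NE [P2→S gives 9>7; P3→Z gives 7>5]
(D,R,Y): not NE [P2→S gives 8>0; P3→Z gives 7>2]
(D,R,Z): not NE [P2→S gives 9>8]
(D,S,X): not NE [P3→Z gives 11>9]
(D,S,Y): not NE [P1→C gives 9>1; P3→Z gives 11>5]
(D,S,Z): not NE [P1→C gives 9>8]

PSNE: ∅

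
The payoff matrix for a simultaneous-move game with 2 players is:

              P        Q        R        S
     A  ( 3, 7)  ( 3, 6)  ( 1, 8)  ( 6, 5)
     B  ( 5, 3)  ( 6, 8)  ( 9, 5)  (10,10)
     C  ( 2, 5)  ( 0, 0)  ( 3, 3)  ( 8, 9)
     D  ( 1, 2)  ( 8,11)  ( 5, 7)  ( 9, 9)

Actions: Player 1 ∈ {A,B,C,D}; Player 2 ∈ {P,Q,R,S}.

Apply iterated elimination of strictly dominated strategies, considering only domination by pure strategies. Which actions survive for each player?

IESDS → P1:{B,D} P2:{Q,S}

P1 drop A (B beats it: P:5>3 Q:6>3 R:9>1 S:10>6)
P1 drop C (B beats it: P:5>2 Q:6>0 R:9>3 S:10>8)
P2 drop P (Q beats it: B:8>3 D:11>2)
P2 drop R (Q beats it: B:8>5 D:11>7)
P1→{B,D} P2→{Q,S}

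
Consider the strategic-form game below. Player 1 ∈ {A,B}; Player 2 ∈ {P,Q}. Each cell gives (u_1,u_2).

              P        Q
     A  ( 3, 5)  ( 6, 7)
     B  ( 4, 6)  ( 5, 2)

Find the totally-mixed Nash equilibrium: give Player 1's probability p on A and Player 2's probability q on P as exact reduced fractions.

P1 indiff ⇒ q·3+(1-q)·6 = q·4+(1-q)·5 ⇒ q(-1) = (1-q)(-1) ⇒ q = 1/2
P2 indiff ⇒ p·5+(1-p)·6 = p·7+(1-p)·2 ⇒ p(-2) = (1-p)(-4) ⇒ p = 2/3

p=2/3, q=1/2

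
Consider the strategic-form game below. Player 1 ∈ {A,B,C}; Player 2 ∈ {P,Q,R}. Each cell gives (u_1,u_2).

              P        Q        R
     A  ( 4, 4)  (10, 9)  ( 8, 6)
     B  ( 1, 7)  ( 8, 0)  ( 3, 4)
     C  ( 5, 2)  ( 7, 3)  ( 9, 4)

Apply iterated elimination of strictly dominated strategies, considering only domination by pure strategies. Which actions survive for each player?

P1 drop B (A beats it: P:4>1 Q:10>8 R:8>3)
P2 drop P (Q beats it: A:9>4 C:3>2)
P1→{A,C} P2→{Q,R}

Remaining: P1:{A,C} P2:{Q,R}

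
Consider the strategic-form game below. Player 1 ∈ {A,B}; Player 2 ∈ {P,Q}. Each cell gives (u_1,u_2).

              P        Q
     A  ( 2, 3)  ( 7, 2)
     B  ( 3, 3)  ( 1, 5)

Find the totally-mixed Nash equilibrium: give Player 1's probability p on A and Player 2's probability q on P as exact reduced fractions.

P1 indiff ⇒ q·2+(1-q)·7 = q·3+(1-q)·1 ⇒ q(-1) = (1-q)(-6) ⇒ q = 6/7
P2 indiff ⇒ p·3+(1-p)·3 = p·2+(1-p)·5 ⇒ p(1) = (1-p)(2) ⇒ p = 2/3

(p,q) = (2/3, 6/7)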